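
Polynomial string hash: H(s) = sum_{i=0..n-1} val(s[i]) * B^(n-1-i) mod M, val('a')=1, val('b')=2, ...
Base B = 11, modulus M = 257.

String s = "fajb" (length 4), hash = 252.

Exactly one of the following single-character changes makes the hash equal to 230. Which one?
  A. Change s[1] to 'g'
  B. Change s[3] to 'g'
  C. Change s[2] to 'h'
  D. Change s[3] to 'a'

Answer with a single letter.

Option A: s[1]='a'->'g', delta=(7-1)*11^2 mod 257 = 212, hash=252+212 mod 257 = 207
Option B: s[3]='b'->'g', delta=(7-2)*11^0 mod 257 = 5, hash=252+5 mod 257 = 0
Option C: s[2]='j'->'h', delta=(8-10)*11^1 mod 257 = 235, hash=252+235 mod 257 = 230 <-- target
Option D: s[3]='b'->'a', delta=(1-2)*11^0 mod 257 = 256, hash=252+256 mod 257 = 251

Answer: C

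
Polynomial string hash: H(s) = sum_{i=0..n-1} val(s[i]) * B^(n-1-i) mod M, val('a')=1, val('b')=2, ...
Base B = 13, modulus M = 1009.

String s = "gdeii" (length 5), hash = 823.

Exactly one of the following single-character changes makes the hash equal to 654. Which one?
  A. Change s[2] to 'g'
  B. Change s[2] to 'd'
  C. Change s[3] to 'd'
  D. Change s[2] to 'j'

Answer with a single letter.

Answer: B

Derivation:
Option A: s[2]='e'->'g', delta=(7-5)*13^2 mod 1009 = 338, hash=823+338 mod 1009 = 152
Option B: s[2]='e'->'d', delta=(4-5)*13^2 mod 1009 = 840, hash=823+840 mod 1009 = 654 <-- target
Option C: s[3]='i'->'d', delta=(4-9)*13^1 mod 1009 = 944, hash=823+944 mod 1009 = 758
Option D: s[2]='e'->'j', delta=(10-5)*13^2 mod 1009 = 845, hash=823+845 mod 1009 = 659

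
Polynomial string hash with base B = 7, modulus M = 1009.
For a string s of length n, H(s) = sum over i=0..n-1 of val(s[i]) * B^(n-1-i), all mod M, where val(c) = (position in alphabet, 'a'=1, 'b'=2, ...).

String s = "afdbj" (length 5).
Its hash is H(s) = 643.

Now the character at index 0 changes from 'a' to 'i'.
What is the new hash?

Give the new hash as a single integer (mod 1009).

val('a') = 1, val('i') = 9
Position k = 0, exponent = n-1-k = 4
B^4 mod M = 7^4 mod 1009 = 383
Delta = (9 - 1) * 383 mod 1009 = 37
New hash = (643 + 37) mod 1009 = 680

Answer: 680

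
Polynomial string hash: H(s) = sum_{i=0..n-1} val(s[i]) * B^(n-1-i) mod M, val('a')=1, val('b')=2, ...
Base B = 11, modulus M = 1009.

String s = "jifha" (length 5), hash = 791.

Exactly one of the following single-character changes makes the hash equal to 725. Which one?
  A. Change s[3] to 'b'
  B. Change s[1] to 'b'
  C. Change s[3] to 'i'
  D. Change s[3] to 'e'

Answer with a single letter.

Option A: s[3]='h'->'b', delta=(2-8)*11^1 mod 1009 = 943, hash=791+943 mod 1009 = 725 <-- target
Option B: s[1]='i'->'b', delta=(2-9)*11^3 mod 1009 = 773, hash=791+773 mod 1009 = 555
Option C: s[3]='h'->'i', delta=(9-8)*11^1 mod 1009 = 11, hash=791+11 mod 1009 = 802
Option D: s[3]='h'->'e', delta=(5-8)*11^1 mod 1009 = 976, hash=791+976 mod 1009 = 758

Answer: A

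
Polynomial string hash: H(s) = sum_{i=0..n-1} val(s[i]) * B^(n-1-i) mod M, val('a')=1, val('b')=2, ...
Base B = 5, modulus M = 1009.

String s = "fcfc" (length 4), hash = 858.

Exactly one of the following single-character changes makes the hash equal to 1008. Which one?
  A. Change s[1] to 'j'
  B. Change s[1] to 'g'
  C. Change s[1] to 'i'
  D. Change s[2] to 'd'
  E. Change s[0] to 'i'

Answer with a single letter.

Option A: s[1]='c'->'j', delta=(10-3)*5^2 mod 1009 = 175, hash=858+175 mod 1009 = 24
Option B: s[1]='c'->'g', delta=(7-3)*5^2 mod 1009 = 100, hash=858+100 mod 1009 = 958
Option C: s[1]='c'->'i', delta=(9-3)*5^2 mod 1009 = 150, hash=858+150 mod 1009 = 1008 <-- target
Option D: s[2]='f'->'d', delta=(4-6)*5^1 mod 1009 = 999, hash=858+999 mod 1009 = 848
Option E: s[0]='f'->'i', delta=(9-6)*5^3 mod 1009 = 375, hash=858+375 mod 1009 = 224

Answer: C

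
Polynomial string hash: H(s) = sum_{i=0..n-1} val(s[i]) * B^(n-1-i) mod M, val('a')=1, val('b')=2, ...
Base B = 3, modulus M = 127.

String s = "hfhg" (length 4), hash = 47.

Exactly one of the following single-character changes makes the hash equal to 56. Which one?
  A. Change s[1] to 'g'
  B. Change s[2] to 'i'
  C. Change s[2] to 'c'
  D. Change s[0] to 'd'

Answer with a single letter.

Answer: A

Derivation:
Option A: s[1]='f'->'g', delta=(7-6)*3^2 mod 127 = 9, hash=47+9 mod 127 = 56 <-- target
Option B: s[2]='h'->'i', delta=(9-8)*3^1 mod 127 = 3, hash=47+3 mod 127 = 50
Option C: s[2]='h'->'c', delta=(3-8)*3^1 mod 127 = 112, hash=47+112 mod 127 = 32
Option D: s[0]='h'->'d', delta=(4-8)*3^3 mod 127 = 19, hash=47+19 mod 127 = 66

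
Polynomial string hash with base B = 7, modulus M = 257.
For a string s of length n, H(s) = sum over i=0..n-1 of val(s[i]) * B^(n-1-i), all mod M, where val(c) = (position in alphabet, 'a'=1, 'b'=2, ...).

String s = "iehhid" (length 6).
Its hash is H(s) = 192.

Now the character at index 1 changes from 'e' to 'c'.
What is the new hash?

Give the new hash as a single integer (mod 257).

val('e') = 5, val('c') = 3
Position k = 1, exponent = n-1-k = 4
B^4 mod M = 7^4 mod 257 = 88
Delta = (3 - 5) * 88 mod 257 = 81
New hash = (192 + 81) mod 257 = 16

Answer: 16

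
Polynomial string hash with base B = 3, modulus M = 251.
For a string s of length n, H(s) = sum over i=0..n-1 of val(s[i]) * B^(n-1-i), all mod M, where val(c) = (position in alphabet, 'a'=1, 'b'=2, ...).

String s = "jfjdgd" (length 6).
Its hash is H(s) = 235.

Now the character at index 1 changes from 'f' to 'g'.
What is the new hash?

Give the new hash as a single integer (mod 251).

val('f') = 6, val('g') = 7
Position k = 1, exponent = n-1-k = 4
B^4 mod M = 3^4 mod 251 = 81
Delta = (7 - 6) * 81 mod 251 = 81
New hash = (235 + 81) mod 251 = 65

Answer: 65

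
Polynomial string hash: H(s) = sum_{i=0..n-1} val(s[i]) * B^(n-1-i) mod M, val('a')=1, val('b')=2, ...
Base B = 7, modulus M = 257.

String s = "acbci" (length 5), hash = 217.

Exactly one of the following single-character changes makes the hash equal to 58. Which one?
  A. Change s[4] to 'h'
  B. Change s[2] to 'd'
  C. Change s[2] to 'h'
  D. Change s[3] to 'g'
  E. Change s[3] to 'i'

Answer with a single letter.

Option A: s[4]='i'->'h', delta=(8-9)*7^0 mod 257 = 256, hash=217+256 mod 257 = 216
Option B: s[2]='b'->'d', delta=(4-2)*7^2 mod 257 = 98, hash=217+98 mod 257 = 58 <-- target
Option C: s[2]='b'->'h', delta=(8-2)*7^2 mod 257 = 37, hash=217+37 mod 257 = 254
Option D: s[3]='c'->'g', delta=(7-3)*7^1 mod 257 = 28, hash=217+28 mod 257 = 245
Option E: s[3]='c'->'i', delta=(9-3)*7^1 mod 257 = 42, hash=217+42 mod 257 = 2

Answer: B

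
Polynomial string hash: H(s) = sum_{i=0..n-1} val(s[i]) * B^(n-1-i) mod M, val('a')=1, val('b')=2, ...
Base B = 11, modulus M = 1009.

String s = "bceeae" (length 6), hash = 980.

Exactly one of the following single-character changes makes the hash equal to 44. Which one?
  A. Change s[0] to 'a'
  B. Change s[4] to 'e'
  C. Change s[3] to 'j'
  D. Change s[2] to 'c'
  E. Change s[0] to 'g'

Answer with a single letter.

Option A: s[0]='b'->'a', delta=(1-2)*11^5 mod 1009 = 389, hash=980+389 mod 1009 = 360
Option B: s[4]='a'->'e', delta=(5-1)*11^1 mod 1009 = 44, hash=980+44 mod 1009 = 15
Option C: s[3]='e'->'j', delta=(10-5)*11^2 mod 1009 = 605, hash=980+605 mod 1009 = 576
Option D: s[2]='e'->'c', delta=(3-5)*11^3 mod 1009 = 365, hash=980+365 mod 1009 = 336
Option E: s[0]='b'->'g', delta=(7-2)*11^5 mod 1009 = 73, hash=980+73 mod 1009 = 44 <-- target

Answer: E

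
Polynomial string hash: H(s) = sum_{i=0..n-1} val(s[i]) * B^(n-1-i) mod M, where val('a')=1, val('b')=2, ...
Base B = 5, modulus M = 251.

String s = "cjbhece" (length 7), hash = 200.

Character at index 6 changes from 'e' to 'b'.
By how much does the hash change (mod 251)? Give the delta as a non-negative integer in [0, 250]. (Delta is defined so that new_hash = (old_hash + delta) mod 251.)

Answer: 248

Derivation:
Delta formula: (val(new) - val(old)) * B^(n-1-k) mod M
  val('b') - val('e') = 2 - 5 = -3
  B^(n-1-k) = 5^0 mod 251 = 1
  Delta = -3 * 1 mod 251 = 248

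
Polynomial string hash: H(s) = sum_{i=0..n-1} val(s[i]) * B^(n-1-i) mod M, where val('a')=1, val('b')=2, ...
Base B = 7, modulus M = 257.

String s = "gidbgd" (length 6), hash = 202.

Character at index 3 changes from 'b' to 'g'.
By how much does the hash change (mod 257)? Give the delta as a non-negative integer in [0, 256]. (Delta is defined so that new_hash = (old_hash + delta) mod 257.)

Answer: 245

Derivation:
Delta formula: (val(new) - val(old)) * B^(n-1-k) mod M
  val('g') - val('b') = 7 - 2 = 5
  B^(n-1-k) = 7^2 mod 257 = 49
  Delta = 5 * 49 mod 257 = 245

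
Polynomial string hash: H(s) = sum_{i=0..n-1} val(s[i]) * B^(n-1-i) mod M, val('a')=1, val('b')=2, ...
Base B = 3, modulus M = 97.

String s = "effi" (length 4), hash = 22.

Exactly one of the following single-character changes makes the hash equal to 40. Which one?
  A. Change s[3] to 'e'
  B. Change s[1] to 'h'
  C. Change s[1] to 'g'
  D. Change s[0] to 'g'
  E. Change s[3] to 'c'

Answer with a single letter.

Option A: s[3]='i'->'e', delta=(5-9)*3^0 mod 97 = 93, hash=22+93 mod 97 = 18
Option B: s[1]='f'->'h', delta=(8-6)*3^2 mod 97 = 18, hash=22+18 mod 97 = 40 <-- target
Option C: s[1]='f'->'g', delta=(7-6)*3^2 mod 97 = 9, hash=22+9 mod 97 = 31
Option D: s[0]='e'->'g', delta=(7-5)*3^3 mod 97 = 54, hash=22+54 mod 97 = 76
Option E: s[3]='i'->'c', delta=(3-9)*3^0 mod 97 = 91, hash=22+91 mod 97 = 16

Answer: B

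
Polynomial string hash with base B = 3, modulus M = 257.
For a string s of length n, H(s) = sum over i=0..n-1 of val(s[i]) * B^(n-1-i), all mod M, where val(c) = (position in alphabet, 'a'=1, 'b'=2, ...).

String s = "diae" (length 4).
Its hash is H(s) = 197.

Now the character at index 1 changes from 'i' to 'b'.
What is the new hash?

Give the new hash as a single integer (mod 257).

val('i') = 9, val('b') = 2
Position k = 1, exponent = n-1-k = 2
B^2 mod M = 3^2 mod 257 = 9
Delta = (2 - 9) * 9 mod 257 = 194
New hash = (197 + 194) mod 257 = 134

Answer: 134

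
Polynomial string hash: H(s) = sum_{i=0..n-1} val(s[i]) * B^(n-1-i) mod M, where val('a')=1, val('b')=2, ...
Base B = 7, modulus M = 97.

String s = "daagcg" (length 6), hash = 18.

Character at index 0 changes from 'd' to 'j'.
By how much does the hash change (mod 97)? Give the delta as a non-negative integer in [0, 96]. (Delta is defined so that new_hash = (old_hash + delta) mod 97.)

Delta formula: (val(new) - val(old)) * B^(n-1-k) mod M
  val('j') - val('d') = 10 - 4 = 6
  B^(n-1-k) = 7^5 mod 97 = 26
  Delta = 6 * 26 mod 97 = 59

Answer: 59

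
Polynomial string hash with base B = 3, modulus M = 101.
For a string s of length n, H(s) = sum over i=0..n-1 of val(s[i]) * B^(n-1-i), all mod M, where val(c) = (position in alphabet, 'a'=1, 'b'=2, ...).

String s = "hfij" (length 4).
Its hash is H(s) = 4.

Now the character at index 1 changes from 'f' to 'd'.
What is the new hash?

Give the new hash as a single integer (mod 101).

val('f') = 6, val('d') = 4
Position k = 1, exponent = n-1-k = 2
B^2 mod M = 3^2 mod 101 = 9
Delta = (4 - 6) * 9 mod 101 = 83
New hash = (4 + 83) mod 101 = 87

Answer: 87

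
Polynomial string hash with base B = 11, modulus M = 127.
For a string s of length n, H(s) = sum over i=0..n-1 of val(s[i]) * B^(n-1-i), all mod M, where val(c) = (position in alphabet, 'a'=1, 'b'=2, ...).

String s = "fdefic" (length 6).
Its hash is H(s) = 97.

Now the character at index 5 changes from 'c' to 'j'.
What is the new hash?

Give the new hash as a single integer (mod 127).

Answer: 104

Derivation:
val('c') = 3, val('j') = 10
Position k = 5, exponent = n-1-k = 0
B^0 mod M = 11^0 mod 127 = 1
Delta = (10 - 3) * 1 mod 127 = 7
New hash = (97 + 7) mod 127 = 104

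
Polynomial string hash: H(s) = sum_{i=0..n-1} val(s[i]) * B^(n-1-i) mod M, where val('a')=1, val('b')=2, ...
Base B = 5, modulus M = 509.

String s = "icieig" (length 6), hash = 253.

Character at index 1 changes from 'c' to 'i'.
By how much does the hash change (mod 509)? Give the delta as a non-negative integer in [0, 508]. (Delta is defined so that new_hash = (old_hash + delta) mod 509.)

Delta formula: (val(new) - val(old)) * B^(n-1-k) mod M
  val('i') - val('c') = 9 - 3 = 6
  B^(n-1-k) = 5^4 mod 509 = 116
  Delta = 6 * 116 mod 509 = 187

Answer: 187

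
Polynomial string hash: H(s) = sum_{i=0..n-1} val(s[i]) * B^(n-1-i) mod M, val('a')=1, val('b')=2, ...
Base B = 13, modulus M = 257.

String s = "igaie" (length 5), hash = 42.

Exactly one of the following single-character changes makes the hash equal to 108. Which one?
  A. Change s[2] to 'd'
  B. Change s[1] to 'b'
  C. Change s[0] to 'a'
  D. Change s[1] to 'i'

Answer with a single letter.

Answer: B

Derivation:
Option A: s[2]='a'->'d', delta=(4-1)*13^2 mod 257 = 250, hash=42+250 mod 257 = 35
Option B: s[1]='g'->'b', delta=(2-7)*13^3 mod 257 = 66, hash=42+66 mod 257 = 108 <-- target
Option C: s[0]='i'->'a', delta=(1-9)*13^4 mod 257 = 242, hash=42+242 mod 257 = 27
Option D: s[1]='g'->'i', delta=(9-7)*13^3 mod 257 = 25, hash=42+25 mod 257 = 67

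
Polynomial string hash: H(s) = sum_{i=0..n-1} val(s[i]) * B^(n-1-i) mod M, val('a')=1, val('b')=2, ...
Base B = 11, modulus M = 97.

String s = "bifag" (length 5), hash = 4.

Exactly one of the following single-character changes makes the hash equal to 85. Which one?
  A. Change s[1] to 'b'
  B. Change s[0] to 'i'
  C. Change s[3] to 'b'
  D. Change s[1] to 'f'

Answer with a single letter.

Answer: D

Derivation:
Option A: s[1]='i'->'b', delta=(2-9)*11^3 mod 97 = 92, hash=4+92 mod 97 = 96
Option B: s[0]='b'->'i', delta=(9-2)*11^4 mod 97 = 55, hash=4+55 mod 97 = 59
Option C: s[3]='a'->'b', delta=(2-1)*11^1 mod 97 = 11, hash=4+11 mod 97 = 15
Option D: s[1]='i'->'f', delta=(6-9)*11^3 mod 97 = 81, hash=4+81 mod 97 = 85 <-- target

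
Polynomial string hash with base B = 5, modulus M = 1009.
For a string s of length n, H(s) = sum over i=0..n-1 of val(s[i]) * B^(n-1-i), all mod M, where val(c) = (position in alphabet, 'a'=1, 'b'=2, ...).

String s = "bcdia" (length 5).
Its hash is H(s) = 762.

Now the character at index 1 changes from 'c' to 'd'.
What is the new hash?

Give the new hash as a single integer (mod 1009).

val('c') = 3, val('d') = 4
Position k = 1, exponent = n-1-k = 3
B^3 mod M = 5^3 mod 1009 = 125
Delta = (4 - 3) * 125 mod 1009 = 125
New hash = (762 + 125) mod 1009 = 887

Answer: 887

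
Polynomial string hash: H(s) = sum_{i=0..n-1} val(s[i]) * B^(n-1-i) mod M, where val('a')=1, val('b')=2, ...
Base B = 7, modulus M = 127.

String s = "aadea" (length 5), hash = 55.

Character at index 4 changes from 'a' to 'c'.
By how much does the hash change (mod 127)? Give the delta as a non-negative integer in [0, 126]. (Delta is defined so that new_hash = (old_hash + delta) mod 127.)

Delta formula: (val(new) - val(old)) * B^(n-1-k) mod M
  val('c') - val('a') = 3 - 1 = 2
  B^(n-1-k) = 7^0 mod 127 = 1
  Delta = 2 * 1 mod 127 = 2

Answer: 2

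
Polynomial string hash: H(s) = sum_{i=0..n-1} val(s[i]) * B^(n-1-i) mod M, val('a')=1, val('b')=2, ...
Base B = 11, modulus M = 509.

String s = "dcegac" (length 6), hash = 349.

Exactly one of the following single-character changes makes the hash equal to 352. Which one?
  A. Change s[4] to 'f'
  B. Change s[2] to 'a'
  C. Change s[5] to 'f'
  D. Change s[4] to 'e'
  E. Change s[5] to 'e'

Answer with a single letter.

Option A: s[4]='a'->'f', delta=(6-1)*11^1 mod 509 = 55, hash=349+55 mod 509 = 404
Option B: s[2]='e'->'a', delta=(1-5)*11^3 mod 509 = 275, hash=349+275 mod 509 = 115
Option C: s[5]='c'->'f', delta=(6-3)*11^0 mod 509 = 3, hash=349+3 mod 509 = 352 <-- target
Option D: s[4]='a'->'e', delta=(5-1)*11^1 mod 509 = 44, hash=349+44 mod 509 = 393
Option E: s[5]='c'->'e', delta=(5-3)*11^0 mod 509 = 2, hash=349+2 mod 509 = 351

Answer: C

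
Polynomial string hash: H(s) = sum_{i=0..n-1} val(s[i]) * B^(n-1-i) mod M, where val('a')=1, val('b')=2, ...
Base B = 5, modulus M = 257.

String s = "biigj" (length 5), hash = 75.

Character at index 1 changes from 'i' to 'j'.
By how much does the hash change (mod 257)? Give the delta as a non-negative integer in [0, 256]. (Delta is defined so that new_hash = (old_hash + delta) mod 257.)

Delta formula: (val(new) - val(old)) * B^(n-1-k) mod M
  val('j') - val('i') = 10 - 9 = 1
  B^(n-1-k) = 5^3 mod 257 = 125
  Delta = 1 * 125 mod 257 = 125

Answer: 125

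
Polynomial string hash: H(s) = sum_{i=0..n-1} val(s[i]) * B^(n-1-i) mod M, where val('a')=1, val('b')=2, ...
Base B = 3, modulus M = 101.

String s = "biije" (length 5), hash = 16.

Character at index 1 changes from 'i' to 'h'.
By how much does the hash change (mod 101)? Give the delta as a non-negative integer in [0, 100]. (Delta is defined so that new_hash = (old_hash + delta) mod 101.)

Answer: 74

Derivation:
Delta formula: (val(new) - val(old)) * B^(n-1-k) mod M
  val('h') - val('i') = 8 - 9 = -1
  B^(n-1-k) = 3^3 mod 101 = 27
  Delta = -1 * 27 mod 101 = 74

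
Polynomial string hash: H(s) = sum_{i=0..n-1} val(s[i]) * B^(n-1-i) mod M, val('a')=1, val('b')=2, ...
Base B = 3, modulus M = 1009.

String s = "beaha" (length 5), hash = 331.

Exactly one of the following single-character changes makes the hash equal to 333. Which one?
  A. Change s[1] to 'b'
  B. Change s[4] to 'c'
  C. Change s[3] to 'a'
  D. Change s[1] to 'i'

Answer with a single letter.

Answer: B

Derivation:
Option A: s[1]='e'->'b', delta=(2-5)*3^3 mod 1009 = 928, hash=331+928 mod 1009 = 250
Option B: s[4]='a'->'c', delta=(3-1)*3^0 mod 1009 = 2, hash=331+2 mod 1009 = 333 <-- target
Option C: s[3]='h'->'a', delta=(1-8)*3^1 mod 1009 = 988, hash=331+988 mod 1009 = 310
Option D: s[1]='e'->'i', delta=(9-5)*3^3 mod 1009 = 108, hash=331+108 mod 1009 = 439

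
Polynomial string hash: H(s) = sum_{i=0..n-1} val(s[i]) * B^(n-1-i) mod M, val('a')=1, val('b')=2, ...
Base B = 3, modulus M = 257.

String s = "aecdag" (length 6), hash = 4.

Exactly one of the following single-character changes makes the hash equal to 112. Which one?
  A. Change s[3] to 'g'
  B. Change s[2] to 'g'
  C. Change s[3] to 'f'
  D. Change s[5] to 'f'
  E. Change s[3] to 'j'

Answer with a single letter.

Answer: B

Derivation:
Option A: s[3]='d'->'g', delta=(7-4)*3^2 mod 257 = 27, hash=4+27 mod 257 = 31
Option B: s[2]='c'->'g', delta=(7-3)*3^3 mod 257 = 108, hash=4+108 mod 257 = 112 <-- target
Option C: s[3]='d'->'f', delta=(6-4)*3^2 mod 257 = 18, hash=4+18 mod 257 = 22
Option D: s[5]='g'->'f', delta=(6-7)*3^0 mod 257 = 256, hash=4+256 mod 257 = 3
Option E: s[3]='d'->'j', delta=(10-4)*3^2 mod 257 = 54, hash=4+54 mod 257 = 58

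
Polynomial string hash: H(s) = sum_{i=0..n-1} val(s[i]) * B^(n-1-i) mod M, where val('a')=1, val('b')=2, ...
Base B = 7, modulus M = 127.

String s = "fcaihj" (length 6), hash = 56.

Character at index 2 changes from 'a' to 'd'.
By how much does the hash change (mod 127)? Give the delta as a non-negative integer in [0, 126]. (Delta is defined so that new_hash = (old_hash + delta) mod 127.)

Delta formula: (val(new) - val(old)) * B^(n-1-k) mod M
  val('d') - val('a') = 4 - 1 = 3
  B^(n-1-k) = 7^3 mod 127 = 89
  Delta = 3 * 89 mod 127 = 13

Answer: 13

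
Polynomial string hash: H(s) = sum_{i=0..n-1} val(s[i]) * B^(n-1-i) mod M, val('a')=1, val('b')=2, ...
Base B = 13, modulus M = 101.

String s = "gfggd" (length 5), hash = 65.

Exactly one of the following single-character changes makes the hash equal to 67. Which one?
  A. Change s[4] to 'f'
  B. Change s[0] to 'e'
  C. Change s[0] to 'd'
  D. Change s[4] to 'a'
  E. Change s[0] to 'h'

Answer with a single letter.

Option A: s[4]='d'->'f', delta=(6-4)*13^0 mod 101 = 2, hash=65+2 mod 101 = 67 <-- target
Option B: s[0]='g'->'e', delta=(5-7)*13^4 mod 101 = 44, hash=65+44 mod 101 = 8
Option C: s[0]='g'->'d', delta=(4-7)*13^4 mod 101 = 66, hash=65+66 mod 101 = 30
Option D: s[4]='d'->'a', delta=(1-4)*13^0 mod 101 = 98, hash=65+98 mod 101 = 62
Option E: s[0]='g'->'h', delta=(8-7)*13^4 mod 101 = 79, hash=65+79 mod 101 = 43

Answer: A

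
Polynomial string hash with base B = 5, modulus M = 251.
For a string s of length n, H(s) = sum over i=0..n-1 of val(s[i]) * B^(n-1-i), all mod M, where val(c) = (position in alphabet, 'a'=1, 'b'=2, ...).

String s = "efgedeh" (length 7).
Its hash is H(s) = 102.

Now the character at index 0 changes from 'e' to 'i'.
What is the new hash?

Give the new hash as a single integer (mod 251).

Answer: 103

Derivation:
val('e') = 5, val('i') = 9
Position k = 0, exponent = n-1-k = 6
B^6 mod M = 5^6 mod 251 = 63
Delta = (9 - 5) * 63 mod 251 = 1
New hash = (102 + 1) mod 251 = 103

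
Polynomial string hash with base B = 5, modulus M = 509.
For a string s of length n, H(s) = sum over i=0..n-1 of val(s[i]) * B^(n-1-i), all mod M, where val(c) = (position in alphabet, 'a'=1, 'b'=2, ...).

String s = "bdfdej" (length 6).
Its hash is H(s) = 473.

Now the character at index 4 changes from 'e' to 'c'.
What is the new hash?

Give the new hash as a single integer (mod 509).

Answer: 463

Derivation:
val('e') = 5, val('c') = 3
Position k = 4, exponent = n-1-k = 1
B^1 mod M = 5^1 mod 509 = 5
Delta = (3 - 5) * 5 mod 509 = 499
New hash = (473 + 499) mod 509 = 463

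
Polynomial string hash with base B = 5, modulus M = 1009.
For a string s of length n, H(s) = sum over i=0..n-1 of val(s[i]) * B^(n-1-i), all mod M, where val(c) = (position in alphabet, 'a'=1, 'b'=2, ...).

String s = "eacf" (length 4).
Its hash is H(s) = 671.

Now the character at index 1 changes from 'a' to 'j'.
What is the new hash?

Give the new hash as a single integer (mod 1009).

val('a') = 1, val('j') = 10
Position k = 1, exponent = n-1-k = 2
B^2 mod M = 5^2 mod 1009 = 25
Delta = (10 - 1) * 25 mod 1009 = 225
New hash = (671 + 225) mod 1009 = 896

Answer: 896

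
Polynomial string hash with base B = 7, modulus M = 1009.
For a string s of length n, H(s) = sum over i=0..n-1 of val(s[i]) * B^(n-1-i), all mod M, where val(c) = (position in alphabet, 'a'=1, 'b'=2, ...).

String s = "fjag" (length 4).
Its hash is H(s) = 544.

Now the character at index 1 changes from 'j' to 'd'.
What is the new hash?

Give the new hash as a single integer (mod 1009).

Answer: 250

Derivation:
val('j') = 10, val('d') = 4
Position k = 1, exponent = n-1-k = 2
B^2 mod M = 7^2 mod 1009 = 49
Delta = (4 - 10) * 49 mod 1009 = 715
New hash = (544 + 715) mod 1009 = 250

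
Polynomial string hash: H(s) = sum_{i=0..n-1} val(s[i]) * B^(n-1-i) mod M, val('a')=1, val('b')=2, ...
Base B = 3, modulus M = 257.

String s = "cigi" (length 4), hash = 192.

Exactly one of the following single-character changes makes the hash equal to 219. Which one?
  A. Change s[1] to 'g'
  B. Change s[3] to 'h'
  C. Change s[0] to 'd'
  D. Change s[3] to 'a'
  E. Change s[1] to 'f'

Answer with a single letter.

Answer: C

Derivation:
Option A: s[1]='i'->'g', delta=(7-9)*3^2 mod 257 = 239, hash=192+239 mod 257 = 174
Option B: s[3]='i'->'h', delta=(8-9)*3^0 mod 257 = 256, hash=192+256 mod 257 = 191
Option C: s[0]='c'->'d', delta=(4-3)*3^3 mod 257 = 27, hash=192+27 mod 257 = 219 <-- target
Option D: s[3]='i'->'a', delta=(1-9)*3^0 mod 257 = 249, hash=192+249 mod 257 = 184
Option E: s[1]='i'->'f', delta=(6-9)*3^2 mod 257 = 230, hash=192+230 mod 257 = 165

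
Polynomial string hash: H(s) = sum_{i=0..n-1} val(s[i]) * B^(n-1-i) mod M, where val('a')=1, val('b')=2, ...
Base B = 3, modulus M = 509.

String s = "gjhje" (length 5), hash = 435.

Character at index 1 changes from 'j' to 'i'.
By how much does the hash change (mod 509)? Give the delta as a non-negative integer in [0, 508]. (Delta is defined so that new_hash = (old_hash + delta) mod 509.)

Delta formula: (val(new) - val(old)) * B^(n-1-k) mod M
  val('i') - val('j') = 9 - 10 = -1
  B^(n-1-k) = 3^3 mod 509 = 27
  Delta = -1 * 27 mod 509 = 482

Answer: 482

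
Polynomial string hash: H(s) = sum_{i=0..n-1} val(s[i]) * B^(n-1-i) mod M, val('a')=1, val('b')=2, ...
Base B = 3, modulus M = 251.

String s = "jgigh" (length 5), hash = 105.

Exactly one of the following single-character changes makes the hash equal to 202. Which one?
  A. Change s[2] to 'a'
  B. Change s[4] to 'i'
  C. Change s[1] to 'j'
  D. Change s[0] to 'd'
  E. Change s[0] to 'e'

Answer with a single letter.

Option A: s[2]='i'->'a', delta=(1-9)*3^2 mod 251 = 179, hash=105+179 mod 251 = 33
Option B: s[4]='h'->'i', delta=(9-8)*3^0 mod 251 = 1, hash=105+1 mod 251 = 106
Option C: s[1]='g'->'j', delta=(10-7)*3^3 mod 251 = 81, hash=105+81 mod 251 = 186
Option D: s[0]='j'->'d', delta=(4-10)*3^4 mod 251 = 16, hash=105+16 mod 251 = 121
Option E: s[0]='j'->'e', delta=(5-10)*3^4 mod 251 = 97, hash=105+97 mod 251 = 202 <-- target

Answer: E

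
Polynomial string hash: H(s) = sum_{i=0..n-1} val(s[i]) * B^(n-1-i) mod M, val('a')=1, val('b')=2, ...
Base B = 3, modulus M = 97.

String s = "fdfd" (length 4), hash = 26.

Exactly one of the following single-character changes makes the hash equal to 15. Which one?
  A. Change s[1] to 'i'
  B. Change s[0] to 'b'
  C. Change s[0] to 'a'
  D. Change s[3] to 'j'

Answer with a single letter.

Option A: s[1]='d'->'i', delta=(9-4)*3^2 mod 97 = 45, hash=26+45 mod 97 = 71
Option B: s[0]='f'->'b', delta=(2-6)*3^3 mod 97 = 86, hash=26+86 mod 97 = 15 <-- target
Option C: s[0]='f'->'a', delta=(1-6)*3^3 mod 97 = 59, hash=26+59 mod 97 = 85
Option D: s[3]='d'->'j', delta=(10-4)*3^0 mod 97 = 6, hash=26+6 mod 97 = 32

Answer: B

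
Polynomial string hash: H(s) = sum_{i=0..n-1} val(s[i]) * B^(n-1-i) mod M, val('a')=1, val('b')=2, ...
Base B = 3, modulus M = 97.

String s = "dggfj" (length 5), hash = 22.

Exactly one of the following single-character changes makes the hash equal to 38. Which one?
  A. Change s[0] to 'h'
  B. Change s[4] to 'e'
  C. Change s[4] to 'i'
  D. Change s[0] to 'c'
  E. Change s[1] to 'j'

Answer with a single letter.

Option A: s[0]='d'->'h', delta=(8-4)*3^4 mod 97 = 33, hash=22+33 mod 97 = 55
Option B: s[4]='j'->'e', delta=(5-10)*3^0 mod 97 = 92, hash=22+92 mod 97 = 17
Option C: s[4]='j'->'i', delta=(9-10)*3^0 mod 97 = 96, hash=22+96 mod 97 = 21
Option D: s[0]='d'->'c', delta=(3-4)*3^4 mod 97 = 16, hash=22+16 mod 97 = 38 <-- target
Option E: s[1]='g'->'j', delta=(10-7)*3^3 mod 97 = 81, hash=22+81 mod 97 = 6

Answer: D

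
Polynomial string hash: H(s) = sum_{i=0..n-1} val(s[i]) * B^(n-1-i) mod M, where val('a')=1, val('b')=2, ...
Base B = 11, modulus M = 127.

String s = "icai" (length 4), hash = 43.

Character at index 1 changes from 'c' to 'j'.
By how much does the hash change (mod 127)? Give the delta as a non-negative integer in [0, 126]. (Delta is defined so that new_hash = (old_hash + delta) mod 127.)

Answer: 85

Derivation:
Delta formula: (val(new) - val(old)) * B^(n-1-k) mod M
  val('j') - val('c') = 10 - 3 = 7
  B^(n-1-k) = 11^2 mod 127 = 121
  Delta = 7 * 121 mod 127 = 85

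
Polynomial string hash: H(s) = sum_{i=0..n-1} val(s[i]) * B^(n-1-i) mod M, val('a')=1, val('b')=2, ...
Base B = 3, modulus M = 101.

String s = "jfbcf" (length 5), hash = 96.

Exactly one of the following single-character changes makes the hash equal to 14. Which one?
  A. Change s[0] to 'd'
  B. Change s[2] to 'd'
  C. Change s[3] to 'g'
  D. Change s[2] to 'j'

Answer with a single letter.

Option A: s[0]='j'->'d', delta=(4-10)*3^4 mod 101 = 19, hash=96+19 mod 101 = 14 <-- target
Option B: s[2]='b'->'d', delta=(4-2)*3^2 mod 101 = 18, hash=96+18 mod 101 = 13
Option C: s[3]='c'->'g', delta=(7-3)*3^1 mod 101 = 12, hash=96+12 mod 101 = 7
Option D: s[2]='b'->'j', delta=(10-2)*3^2 mod 101 = 72, hash=96+72 mod 101 = 67

Answer: A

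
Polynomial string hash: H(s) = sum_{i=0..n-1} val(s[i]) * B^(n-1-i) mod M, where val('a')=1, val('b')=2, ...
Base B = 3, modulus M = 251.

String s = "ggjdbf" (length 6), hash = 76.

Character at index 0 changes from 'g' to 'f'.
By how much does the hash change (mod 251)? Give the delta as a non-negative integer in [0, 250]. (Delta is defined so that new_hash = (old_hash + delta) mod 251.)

Delta formula: (val(new) - val(old)) * B^(n-1-k) mod M
  val('f') - val('g') = 6 - 7 = -1
  B^(n-1-k) = 3^5 mod 251 = 243
  Delta = -1 * 243 mod 251 = 8

Answer: 8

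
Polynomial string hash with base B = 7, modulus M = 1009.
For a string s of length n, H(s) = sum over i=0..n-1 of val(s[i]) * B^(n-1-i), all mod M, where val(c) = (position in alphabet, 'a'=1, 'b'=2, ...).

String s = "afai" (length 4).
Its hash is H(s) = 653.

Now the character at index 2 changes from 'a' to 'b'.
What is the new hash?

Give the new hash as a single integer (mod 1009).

val('a') = 1, val('b') = 2
Position k = 2, exponent = n-1-k = 1
B^1 mod M = 7^1 mod 1009 = 7
Delta = (2 - 1) * 7 mod 1009 = 7
New hash = (653 + 7) mod 1009 = 660

Answer: 660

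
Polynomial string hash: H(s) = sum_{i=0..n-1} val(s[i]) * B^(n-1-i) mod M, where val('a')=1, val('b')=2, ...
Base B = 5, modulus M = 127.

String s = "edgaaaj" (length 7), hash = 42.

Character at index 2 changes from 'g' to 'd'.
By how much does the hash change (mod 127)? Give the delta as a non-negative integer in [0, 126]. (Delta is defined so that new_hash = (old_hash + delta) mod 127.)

Delta formula: (val(new) - val(old)) * B^(n-1-k) mod M
  val('d') - val('g') = 4 - 7 = -3
  B^(n-1-k) = 5^4 mod 127 = 117
  Delta = -3 * 117 mod 127 = 30

Answer: 30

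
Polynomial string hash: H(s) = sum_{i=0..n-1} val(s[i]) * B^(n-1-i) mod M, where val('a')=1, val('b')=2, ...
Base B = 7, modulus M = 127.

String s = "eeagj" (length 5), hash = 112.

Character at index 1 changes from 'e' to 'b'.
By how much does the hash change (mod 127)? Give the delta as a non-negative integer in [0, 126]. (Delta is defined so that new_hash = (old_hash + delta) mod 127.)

Delta formula: (val(new) - val(old)) * B^(n-1-k) mod M
  val('b') - val('e') = 2 - 5 = -3
  B^(n-1-k) = 7^3 mod 127 = 89
  Delta = -3 * 89 mod 127 = 114

Answer: 114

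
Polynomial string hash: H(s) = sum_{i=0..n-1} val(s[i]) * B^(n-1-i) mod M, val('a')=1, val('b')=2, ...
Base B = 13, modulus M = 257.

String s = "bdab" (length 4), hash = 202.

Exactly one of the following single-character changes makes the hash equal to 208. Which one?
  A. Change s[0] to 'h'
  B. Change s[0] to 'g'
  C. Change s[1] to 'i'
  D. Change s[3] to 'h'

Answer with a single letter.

Option A: s[0]='b'->'h', delta=(8-2)*13^3 mod 257 = 75, hash=202+75 mod 257 = 20
Option B: s[0]='b'->'g', delta=(7-2)*13^3 mod 257 = 191, hash=202+191 mod 257 = 136
Option C: s[1]='d'->'i', delta=(9-4)*13^2 mod 257 = 74, hash=202+74 mod 257 = 19
Option D: s[3]='b'->'h', delta=(8-2)*13^0 mod 257 = 6, hash=202+6 mod 257 = 208 <-- target

Answer: D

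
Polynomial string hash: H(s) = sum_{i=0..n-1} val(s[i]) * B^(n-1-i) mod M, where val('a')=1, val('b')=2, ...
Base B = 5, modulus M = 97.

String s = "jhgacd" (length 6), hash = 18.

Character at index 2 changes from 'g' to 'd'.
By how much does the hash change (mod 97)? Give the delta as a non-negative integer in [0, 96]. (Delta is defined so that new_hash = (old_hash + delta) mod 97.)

Answer: 13

Derivation:
Delta formula: (val(new) - val(old)) * B^(n-1-k) mod M
  val('d') - val('g') = 4 - 7 = -3
  B^(n-1-k) = 5^3 mod 97 = 28
  Delta = -3 * 28 mod 97 = 13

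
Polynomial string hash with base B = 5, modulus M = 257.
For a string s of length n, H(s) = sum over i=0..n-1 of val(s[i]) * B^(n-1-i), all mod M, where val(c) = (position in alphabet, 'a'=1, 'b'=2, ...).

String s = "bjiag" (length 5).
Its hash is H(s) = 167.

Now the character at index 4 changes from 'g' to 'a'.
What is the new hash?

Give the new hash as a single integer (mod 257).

Answer: 161

Derivation:
val('g') = 7, val('a') = 1
Position k = 4, exponent = n-1-k = 0
B^0 mod M = 5^0 mod 257 = 1
Delta = (1 - 7) * 1 mod 257 = 251
New hash = (167 + 251) mod 257 = 161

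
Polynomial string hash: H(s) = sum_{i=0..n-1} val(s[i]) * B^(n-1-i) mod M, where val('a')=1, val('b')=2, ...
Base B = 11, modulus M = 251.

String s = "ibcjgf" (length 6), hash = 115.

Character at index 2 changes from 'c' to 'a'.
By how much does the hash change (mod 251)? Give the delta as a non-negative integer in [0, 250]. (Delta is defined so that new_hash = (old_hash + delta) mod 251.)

Answer: 99

Derivation:
Delta formula: (val(new) - val(old)) * B^(n-1-k) mod M
  val('a') - val('c') = 1 - 3 = -2
  B^(n-1-k) = 11^3 mod 251 = 76
  Delta = -2 * 76 mod 251 = 99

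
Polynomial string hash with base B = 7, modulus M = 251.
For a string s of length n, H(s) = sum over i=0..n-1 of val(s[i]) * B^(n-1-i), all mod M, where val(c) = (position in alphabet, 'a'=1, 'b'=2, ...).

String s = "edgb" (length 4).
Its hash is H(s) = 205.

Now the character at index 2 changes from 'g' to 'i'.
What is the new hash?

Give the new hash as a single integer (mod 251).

Answer: 219

Derivation:
val('g') = 7, val('i') = 9
Position k = 2, exponent = n-1-k = 1
B^1 mod M = 7^1 mod 251 = 7
Delta = (9 - 7) * 7 mod 251 = 14
New hash = (205 + 14) mod 251 = 219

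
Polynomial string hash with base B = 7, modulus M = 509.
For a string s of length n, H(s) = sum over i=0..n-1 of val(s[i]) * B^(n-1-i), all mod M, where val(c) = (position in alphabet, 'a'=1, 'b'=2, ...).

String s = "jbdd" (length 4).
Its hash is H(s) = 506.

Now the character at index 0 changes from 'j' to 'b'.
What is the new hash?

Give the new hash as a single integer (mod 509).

val('j') = 10, val('b') = 2
Position k = 0, exponent = n-1-k = 3
B^3 mod M = 7^3 mod 509 = 343
Delta = (2 - 10) * 343 mod 509 = 310
New hash = (506 + 310) mod 509 = 307

Answer: 307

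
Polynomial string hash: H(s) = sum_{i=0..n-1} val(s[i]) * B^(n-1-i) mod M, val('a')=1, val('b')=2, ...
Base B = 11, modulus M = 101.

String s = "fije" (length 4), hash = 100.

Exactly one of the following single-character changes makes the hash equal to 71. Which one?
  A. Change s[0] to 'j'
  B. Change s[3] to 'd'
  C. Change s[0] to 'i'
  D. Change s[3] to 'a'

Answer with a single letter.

Option A: s[0]='f'->'j', delta=(10-6)*11^3 mod 101 = 72, hash=100+72 mod 101 = 71 <-- target
Option B: s[3]='e'->'d', delta=(4-5)*11^0 mod 101 = 100, hash=100+100 mod 101 = 99
Option C: s[0]='f'->'i', delta=(9-6)*11^3 mod 101 = 54, hash=100+54 mod 101 = 53
Option D: s[3]='e'->'a', delta=(1-5)*11^0 mod 101 = 97, hash=100+97 mod 101 = 96

Answer: A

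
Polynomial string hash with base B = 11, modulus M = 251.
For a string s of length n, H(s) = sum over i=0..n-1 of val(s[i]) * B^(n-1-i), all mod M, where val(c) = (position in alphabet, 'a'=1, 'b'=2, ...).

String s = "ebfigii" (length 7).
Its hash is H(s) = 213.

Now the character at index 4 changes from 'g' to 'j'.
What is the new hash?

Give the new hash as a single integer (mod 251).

val('g') = 7, val('j') = 10
Position k = 4, exponent = n-1-k = 2
B^2 mod M = 11^2 mod 251 = 121
Delta = (10 - 7) * 121 mod 251 = 112
New hash = (213 + 112) mod 251 = 74

Answer: 74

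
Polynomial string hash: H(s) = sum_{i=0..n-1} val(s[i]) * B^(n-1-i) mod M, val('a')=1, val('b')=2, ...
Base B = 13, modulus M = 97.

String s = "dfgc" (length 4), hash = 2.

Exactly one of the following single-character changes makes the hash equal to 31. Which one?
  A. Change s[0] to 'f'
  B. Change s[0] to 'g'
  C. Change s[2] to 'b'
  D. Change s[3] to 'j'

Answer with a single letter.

Option A: s[0]='d'->'f', delta=(6-4)*13^3 mod 97 = 29, hash=2+29 mod 97 = 31 <-- target
Option B: s[0]='d'->'g', delta=(7-4)*13^3 mod 97 = 92, hash=2+92 mod 97 = 94
Option C: s[2]='g'->'b', delta=(2-7)*13^1 mod 97 = 32, hash=2+32 mod 97 = 34
Option D: s[3]='c'->'j', delta=(10-3)*13^0 mod 97 = 7, hash=2+7 mod 97 = 9

Answer: A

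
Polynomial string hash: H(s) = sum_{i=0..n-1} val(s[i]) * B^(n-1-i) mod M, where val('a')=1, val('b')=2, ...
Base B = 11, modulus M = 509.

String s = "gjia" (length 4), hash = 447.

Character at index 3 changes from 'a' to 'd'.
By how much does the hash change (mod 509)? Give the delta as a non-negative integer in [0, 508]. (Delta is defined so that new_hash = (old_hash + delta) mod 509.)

Answer: 3

Derivation:
Delta formula: (val(new) - val(old)) * B^(n-1-k) mod M
  val('d') - val('a') = 4 - 1 = 3
  B^(n-1-k) = 11^0 mod 509 = 1
  Delta = 3 * 1 mod 509 = 3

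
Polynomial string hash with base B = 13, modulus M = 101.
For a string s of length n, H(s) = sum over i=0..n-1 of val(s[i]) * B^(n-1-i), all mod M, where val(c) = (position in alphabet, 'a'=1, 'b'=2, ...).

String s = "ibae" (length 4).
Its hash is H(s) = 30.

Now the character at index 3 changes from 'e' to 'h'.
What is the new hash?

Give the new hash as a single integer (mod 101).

val('e') = 5, val('h') = 8
Position k = 3, exponent = n-1-k = 0
B^0 mod M = 13^0 mod 101 = 1
Delta = (8 - 5) * 1 mod 101 = 3
New hash = (30 + 3) mod 101 = 33

Answer: 33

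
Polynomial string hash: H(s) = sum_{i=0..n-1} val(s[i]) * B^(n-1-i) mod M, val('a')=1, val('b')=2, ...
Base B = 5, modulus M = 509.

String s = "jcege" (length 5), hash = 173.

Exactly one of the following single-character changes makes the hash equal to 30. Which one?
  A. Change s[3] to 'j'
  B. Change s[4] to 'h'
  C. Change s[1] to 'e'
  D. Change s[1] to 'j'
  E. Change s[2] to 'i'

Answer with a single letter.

Option A: s[3]='g'->'j', delta=(10-7)*5^1 mod 509 = 15, hash=173+15 mod 509 = 188
Option B: s[4]='e'->'h', delta=(8-5)*5^0 mod 509 = 3, hash=173+3 mod 509 = 176
Option C: s[1]='c'->'e', delta=(5-3)*5^3 mod 509 = 250, hash=173+250 mod 509 = 423
Option D: s[1]='c'->'j', delta=(10-3)*5^3 mod 509 = 366, hash=173+366 mod 509 = 30 <-- target
Option E: s[2]='e'->'i', delta=(9-5)*5^2 mod 509 = 100, hash=173+100 mod 509 = 273

Answer: D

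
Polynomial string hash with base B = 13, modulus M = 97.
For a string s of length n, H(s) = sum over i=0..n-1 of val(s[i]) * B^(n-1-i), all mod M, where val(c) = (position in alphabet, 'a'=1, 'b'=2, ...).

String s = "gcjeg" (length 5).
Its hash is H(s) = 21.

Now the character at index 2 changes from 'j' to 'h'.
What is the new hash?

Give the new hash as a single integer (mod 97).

Answer: 71

Derivation:
val('j') = 10, val('h') = 8
Position k = 2, exponent = n-1-k = 2
B^2 mod M = 13^2 mod 97 = 72
Delta = (8 - 10) * 72 mod 97 = 50
New hash = (21 + 50) mod 97 = 71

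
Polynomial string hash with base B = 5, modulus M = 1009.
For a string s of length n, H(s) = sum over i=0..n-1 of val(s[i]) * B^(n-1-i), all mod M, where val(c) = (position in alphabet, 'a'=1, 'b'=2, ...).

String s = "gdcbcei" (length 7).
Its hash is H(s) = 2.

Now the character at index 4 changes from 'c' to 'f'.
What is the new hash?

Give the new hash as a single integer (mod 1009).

val('c') = 3, val('f') = 6
Position k = 4, exponent = n-1-k = 2
B^2 mod M = 5^2 mod 1009 = 25
Delta = (6 - 3) * 25 mod 1009 = 75
New hash = (2 + 75) mod 1009 = 77

Answer: 77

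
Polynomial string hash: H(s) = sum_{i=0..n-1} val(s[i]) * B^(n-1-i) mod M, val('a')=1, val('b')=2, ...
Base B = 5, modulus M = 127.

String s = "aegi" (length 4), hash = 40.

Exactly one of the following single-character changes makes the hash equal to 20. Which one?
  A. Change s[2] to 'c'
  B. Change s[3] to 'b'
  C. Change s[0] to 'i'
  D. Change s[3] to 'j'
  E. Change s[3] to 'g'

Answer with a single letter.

Answer: A

Derivation:
Option A: s[2]='g'->'c', delta=(3-7)*5^1 mod 127 = 107, hash=40+107 mod 127 = 20 <-- target
Option B: s[3]='i'->'b', delta=(2-9)*5^0 mod 127 = 120, hash=40+120 mod 127 = 33
Option C: s[0]='a'->'i', delta=(9-1)*5^3 mod 127 = 111, hash=40+111 mod 127 = 24
Option D: s[3]='i'->'j', delta=(10-9)*5^0 mod 127 = 1, hash=40+1 mod 127 = 41
Option E: s[3]='i'->'g', delta=(7-9)*5^0 mod 127 = 125, hash=40+125 mod 127 = 38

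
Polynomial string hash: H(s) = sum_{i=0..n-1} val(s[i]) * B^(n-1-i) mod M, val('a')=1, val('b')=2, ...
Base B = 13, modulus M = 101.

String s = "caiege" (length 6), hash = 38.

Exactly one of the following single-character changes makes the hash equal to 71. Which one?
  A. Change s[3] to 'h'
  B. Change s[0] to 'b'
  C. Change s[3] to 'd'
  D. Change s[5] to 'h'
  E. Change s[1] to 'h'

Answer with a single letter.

Answer: C

Derivation:
Option A: s[3]='e'->'h', delta=(8-5)*13^2 mod 101 = 2, hash=38+2 mod 101 = 40
Option B: s[0]='c'->'b', delta=(2-3)*13^5 mod 101 = 84, hash=38+84 mod 101 = 21
Option C: s[3]='e'->'d', delta=(4-5)*13^2 mod 101 = 33, hash=38+33 mod 101 = 71 <-- target
Option D: s[5]='e'->'h', delta=(8-5)*13^0 mod 101 = 3, hash=38+3 mod 101 = 41
Option E: s[1]='a'->'h', delta=(8-1)*13^4 mod 101 = 48, hash=38+48 mod 101 = 86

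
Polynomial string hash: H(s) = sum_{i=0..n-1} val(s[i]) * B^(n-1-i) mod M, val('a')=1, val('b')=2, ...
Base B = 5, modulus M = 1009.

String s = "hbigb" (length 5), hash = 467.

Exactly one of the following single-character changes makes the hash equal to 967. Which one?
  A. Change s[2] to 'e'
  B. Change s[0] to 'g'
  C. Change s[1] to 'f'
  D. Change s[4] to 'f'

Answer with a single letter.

Answer: C

Derivation:
Option A: s[2]='i'->'e', delta=(5-9)*5^2 mod 1009 = 909, hash=467+909 mod 1009 = 367
Option B: s[0]='h'->'g', delta=(7-8)*5^4 mod 1009 = 384, hash=467+384 mod 1009 = 851
Option C: s[1]='b'->'f', delta=(6-2)*5^3 mod 1009 = 500, hash=467+500 mod 1009 = 967 <-- target
Option D: s[4]='b'->'f', delta=(6-2)*5^0 mod 1009 = 4, hash=467+4 mod 1009 = 471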